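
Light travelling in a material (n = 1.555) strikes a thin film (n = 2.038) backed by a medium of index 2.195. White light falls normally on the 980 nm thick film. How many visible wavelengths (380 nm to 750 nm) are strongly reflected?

Top surface (1.555 → 2.038): reflection off a higher-index medium gives a half-wave phase shift.
Ray reflecting at the bottom interface goes from n = 2.038 toward n = 2.195: a half-wave phase shift.
Net: no relative phase inversion (both shifts match).
For strong reflection here: 2 n t = m λ.
λ = 2 n t / m = 3994 / m nm.
m=5: 799 nm (IR); m=6: 666 nm (visible); m=7: 571 nm (visible); m=8: 499 nm (visible); m=9: 444 nm (visible); m=10: 399 nm (visible); m=11: 363 nm (UV).

5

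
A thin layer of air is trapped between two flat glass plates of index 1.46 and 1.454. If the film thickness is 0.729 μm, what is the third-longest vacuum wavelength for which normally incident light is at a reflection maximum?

Ray reflecting at the top interface goes from n = 1.46 toward n = 1.0: no phase shift.
Bottom surface (1.0 → 1.454): reflection off a higher-index medium gives a half-wave phase shift.
Net: one phase inversion between the two reflected rays.
For strong reflection here: 2 n t = (m + ½) λ.
λ = 2 n t / (m + ½). The third-longest wavelength is m = 2: λ = 2 × 1.0 × 729 / 2.50 = 583 nm.

583 nm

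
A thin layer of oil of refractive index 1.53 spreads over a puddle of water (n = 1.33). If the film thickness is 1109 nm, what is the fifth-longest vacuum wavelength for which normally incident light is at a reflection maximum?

754 nm

Top surface (1.0 → 1.53): reflection off a higher-index medium gives a half-wave phase shift.
Bottom surface (1.53 → 1.33): reflection off a lower-index medium gives no phase shift.
Net: one phase inversion between the two reflected rays.
With one net inversion, constructive interference in reflection requires 2 n t = (m + ½) λ.
λ = 2 n t / (m + ½). The fifth-longest wavelength is m = 4: λ = 2 × 1.53 × 1109 / 4.50 = 754 nm.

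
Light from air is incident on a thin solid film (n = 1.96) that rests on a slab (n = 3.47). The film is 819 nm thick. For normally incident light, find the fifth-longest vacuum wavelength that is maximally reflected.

Top surface (1.0 → 1.96): reflection off a higher-index medium gives a half-wave phase shift.
Bottom surface (1.96 → 3.47): reflection off a higher-index medium gives a half-wave phase shift.
The two reflections carry the same phase change, so no net offset.
For bright reflection here: 2 n t = m λ.
λ = 2 n t / m. The fifth-longest wavelength is m = 5: λ = 2 × 1.96 × 819 / 5.00 = 642 nm.

642 nm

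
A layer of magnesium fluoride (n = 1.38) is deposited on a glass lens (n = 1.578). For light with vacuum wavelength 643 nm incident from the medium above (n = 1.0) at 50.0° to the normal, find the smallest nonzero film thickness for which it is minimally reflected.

140 nm

At the upper boundary (n = 1.0 to n = 1.38) the reflected ray undergoes a half-wave phase shift.
At the lower boundary (n = 1.38 to n = 1.578) the reflected ray undergoes a half-wave phase shift.
The two reflections carry the same phase change, so no net offset.
With no net inversion, destructive interference in reflection requires 2 n t cos θ_r = (m + ½) λ.
Snell's law: 1.0 sin 50.0° = 1.38 sin θ_r → sin θ_r = 0.555, cos θ_r = 0.832.
Minimum at m = 0: t = λ / (4 n cos θ_r) = 643 / (4 × 1.38 × 0.832) = 140 nm.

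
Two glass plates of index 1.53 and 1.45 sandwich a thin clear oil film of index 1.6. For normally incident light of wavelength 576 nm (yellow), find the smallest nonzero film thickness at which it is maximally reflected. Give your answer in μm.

0.0900 μm

Top surface (1.53 → 1.6): reflection off a higher-index medium gives a half-wave phase shift.
Ray reflecting at the bottom interface goes from n = 1.6 toward n = 1.45: no phase shift.
Net: one phase inversion between the two reflected rays.
With one net inversion, constructive interference in reflection requires 2 n t = (m + ½) λ.
Minimum at m = 0: t = λ / (4 n) = 576 / (4 × 1.6) = 90.0 nm.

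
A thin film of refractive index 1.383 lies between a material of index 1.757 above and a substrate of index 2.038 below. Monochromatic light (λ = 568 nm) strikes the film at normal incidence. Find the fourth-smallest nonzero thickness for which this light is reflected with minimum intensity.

Ray reflecting at the top interface goes from n = 1.757 toward n = 1.383: no phase shift.
Ray reflecting at the bottom interface goes from n = 1.383 toward n = 2.038: a half-wave phase shift.
Exactly one π shift → a net half-wave offset.
With one net inversion, destructive interference in reflection requires 2 n t = m λ.
The fourth-smallest nonzero thickness corresponds to m = 4: t = m λ / (2 n) = 4.00 × 568 / (2 × 1.383) = 821 nm.

821 nm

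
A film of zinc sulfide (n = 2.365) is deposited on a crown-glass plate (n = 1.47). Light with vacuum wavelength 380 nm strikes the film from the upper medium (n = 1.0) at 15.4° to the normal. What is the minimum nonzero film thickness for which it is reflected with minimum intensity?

Top surface (1.0 → 2.365): reflection off a higher-index medium gives a half-wave phase shift.
Bottom surface (2.365 → 1.47): reflection off a lower-index medium gives no phase shift.
Exactly one π shift → a net half-wave offset.
So the condition for destructive reflection is 2 n t cos θ_r = m λ.
Snell's law: 1.0 sin 15.4° = 2.365 sin θ_r → sin θ_r = 0.112, cos θ_r = 0.994.
Minimum nonzero at m = 1: t = λ / (2 n cos θ_r) = 380 / (2 × 2.365 × 0.994) = 80.8 nm.

80.8 nm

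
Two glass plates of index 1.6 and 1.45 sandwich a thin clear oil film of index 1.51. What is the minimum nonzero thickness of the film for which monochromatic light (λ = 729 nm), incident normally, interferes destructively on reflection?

121 nm

Ray reflecting at the top interface goes from n = 1.6 toward n = 1.51: no phase shift.
Ray reflecting at the bottom interface goes from n = 1.51 toward n = 1.45: no phase shift.
Zero or two π shifts → no net half-wave offset.
For minimum reflection here: 2 n t = (m + ½) λ.
Minimum at m = 0: t = λ / (4 n) = 729 / (4 × 1.51) = 121 nm.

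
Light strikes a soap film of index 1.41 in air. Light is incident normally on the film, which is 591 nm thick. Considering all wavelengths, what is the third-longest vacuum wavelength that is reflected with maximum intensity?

667 nm

At the upper boundary (n = 1.0 to n = 1.41) the reflected ray undergoes a half-wave phase shift.
Ray reflecting at the bottom interface goes from n = 1.41 toward n = 1.0: no phase shift.
Net: one phase inversion between the two reflected rays.
With one net inversion, constructive interference in reflection requires 2 n t = (m + ½) λ.
λ = 2 n t / (m + ½). The third-longest wavelength is m = 2: λ = 2 × 1.41 × 591 / 2.50 = 667 nm.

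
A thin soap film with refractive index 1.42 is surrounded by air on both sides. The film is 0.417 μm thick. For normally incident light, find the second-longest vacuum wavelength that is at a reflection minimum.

592 nm

Top surface (1.0 → 1.42): reflection off a higher-index medium gives a half-wave phase shift.
At the lower boundary (n = 1.42 to n = 1.0) the reflected ray undergoes no phase shift.
Exactly one π shift → a net half-wave offset.
So the condition for destructive reflection is 2 n t = m λ.
λ = 2 n t / m. The second-longest wavelength is m = 2: λ = 2 × 1.42 × 417 / 2.00 = 592 nm.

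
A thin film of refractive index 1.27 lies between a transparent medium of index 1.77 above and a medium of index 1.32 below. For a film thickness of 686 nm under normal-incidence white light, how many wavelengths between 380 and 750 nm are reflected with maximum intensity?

Top surface (1.77 → 1.27): reflection off a lower-index medium gives no phase shift.
Ray reflecting at the bottom interface goes from n = 1.27 toward n = 1.32: a half-wave phase shift.
The two reflections differ by half a wavelength.
So the condition for constructive reflection is 2 n t = (m + ½) λ.
λ = 2 n t / (m + ½) = 1742 / (m + ½) nm.
m=1: 1162 nm (IR); m=2: 697 nm (visible); m=3: 498 nm (visible); m=4: 387 nm (visible); m=5: 317 nm (UV).

3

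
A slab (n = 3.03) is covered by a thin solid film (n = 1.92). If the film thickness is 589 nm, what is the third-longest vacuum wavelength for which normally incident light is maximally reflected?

Top surface (1.0 → 1.92): reflection off a higher-index medium gives a half-wave phase shift.
At the lower boundary (n = 1.92 to n = 3.03) the reflected ray undergoes a half-wave phase shift.
Zero or two π shifts → no net half-wave offset.
For strong reflection here: 2 n t = m λ.
λ = 2 n t / m. The third-longest wavelength is m = 3: λ = 2 × 1.92 × 589 / 3.00 = 754 nm.

754 nm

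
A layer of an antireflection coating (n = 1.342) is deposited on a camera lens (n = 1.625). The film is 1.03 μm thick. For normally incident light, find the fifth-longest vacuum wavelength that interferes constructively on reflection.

Ray reflecting at the top interface goes from n = 1.0 toward n = 1.342: a half-wave phase shift.
Bottom surface (1.342 → 1.625): reflection off a higher-index medium gives a half-wave phase shift.
The two reflections carry the same phase change, so no net offset.
With no net inversion, constructive interference in reflection requires 2 n t = m λ.
λ = 2 n t / m. The fifth-longest wavelength is m = 5: λ = 2 × 1.342 × 1030 / 5.00 = 553 nm.

553 nm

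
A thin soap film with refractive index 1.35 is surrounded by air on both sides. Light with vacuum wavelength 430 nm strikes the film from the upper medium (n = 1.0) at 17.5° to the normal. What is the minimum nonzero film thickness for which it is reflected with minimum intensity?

163 nm

Ray reflecting at the top interface goes from n = 1.0 toward n = 1.35: a half-wave phase shift.
Ray reflecting at the bottom interface goes from n = 1.35 toward n = 1.0: no phase shift.
Exactly one π shift → a net half-wave offset.
For dark reflection here: 2 n t cos θ_r = m λ.
Snell's law: 1.0 sin 17.5° = 1.35 sin θ_r → sin θ_r = 0.223, cos θ_r = 0.975.
Minimum nonzero at m = 1: t = λ / (2 n cos θ_r) = 430 / (2 × 1.35 × 0.975) = 163 nm.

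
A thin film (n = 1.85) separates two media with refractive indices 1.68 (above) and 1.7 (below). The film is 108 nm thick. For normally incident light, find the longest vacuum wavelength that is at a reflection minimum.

Top surface (1.68 → 1.85): reflection off a higher-index medium gives a half-wave phase shift.
Ray reflecting at the bottom interface goes from n = 1.85 toward n = 1.7: no phase shift.
Exactly one π shift → a net half-wave offset.
So the condition for destructive reflection is 2 n t = m λ.
λ = 2 n t / m. The longest wavelength is m = 1: λ = 2 × 1.85 × 108 / 1.00 = 400 nm.

400 nm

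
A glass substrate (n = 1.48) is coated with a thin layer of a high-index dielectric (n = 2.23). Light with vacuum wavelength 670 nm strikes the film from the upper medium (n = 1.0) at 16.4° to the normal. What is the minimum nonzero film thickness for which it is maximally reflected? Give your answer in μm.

Top surface (1.0 → 2.23): reflection off a higher-index medium gives a half-wave phase shift.
At the lower boundary (n = 2.23 to n = 1.48) the reflected ray undergoes no phase shift.
Net: one phase inversion between the two reflected rays.
So the condition for constructive reflection is 2 n t cos θ_r = (m + ½) λ.
Snell's law: 1.0 sin 16.4° = 2.23 sin θ_r → sin θ_r = 0.127, cos θ_r = 0.992.
Minimum at m = 0: t = λ / (4 n cos θ_r) = 670 / (4 × 2.23 × 0.992) = 75.7 nm.

0.0757 μm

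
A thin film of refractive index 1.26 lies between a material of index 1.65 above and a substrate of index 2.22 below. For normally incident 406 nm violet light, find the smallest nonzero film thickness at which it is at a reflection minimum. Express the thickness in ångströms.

Top surface (1.65 → 1.26): reflection off a lower-index medium gives no phase shift.
At the lower boundary (n = 1.26 to n = 2.22) the reflected ray undergoes a half-wave phase shift.
The two reflections differ by half a wavelength.
So the condition for destructive reflection is 2 n t = m λ.
Minimum nonzero at m = 1: t = λ / (2 n) = 406 / (2 × 1.26) = 161 nm.

1611 Å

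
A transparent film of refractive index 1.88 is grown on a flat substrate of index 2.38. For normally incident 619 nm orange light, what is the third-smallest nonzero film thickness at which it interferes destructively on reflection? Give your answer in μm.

Ray reflecting at the top interface goes from n = 1.0 toward n = 1.88: a half-wave phase shift.
At the lower boundary (n = 1.88 to n = 2.38) the reflected ray undergoes a half-wave phase shift.
Zero or two π shifts → no net half-wave offset.
So the condition for destructive reflection is 2 n t = (m + ½) λ.
The third-smallest nonzero thickness corresponds to m = 2: t = (m + ½) λ / (2 n) = 2.50 × 619 / (2 × 1.88) = 412 nm.

0.412 μm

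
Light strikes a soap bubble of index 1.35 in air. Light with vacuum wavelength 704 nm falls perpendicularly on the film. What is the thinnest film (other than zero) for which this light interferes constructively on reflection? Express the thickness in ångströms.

1304 Å

At the upper boundary (n = 1.0 to n = 1.35) the reflected ray undergoes a half-wave phase shift.
At the lower boundary (n = 1.35 to n = 1.0) the reflected ray undergoes no phase shift.
The two reflections differ by half a wavelength.
For bright reflection here: 2 n t = (m + ½) λ.
Minimum at m = 0: t = λ / (4 n) = 704 / (4 × 1.35) = 130 nm.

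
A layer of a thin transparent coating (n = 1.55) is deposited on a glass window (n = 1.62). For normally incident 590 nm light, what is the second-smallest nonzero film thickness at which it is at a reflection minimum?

Top surface (1.0 → 1.55): reflection off a higher-index medium gives a half-wave phase shift.
Bottom surface (1.55 → 1.62): reflection off a higher-index medium gives a half-wave phase shift.
Net: no relative phase inversion (both shifts match).
For minimum reflection here: 2 n t = (m + ½) λ.
The second-smallest nonzero thickness corresponds to m = 1: t = (m + ½) λ / (2 n) = 1.50 × 590 / (2 × 1.55) = 285 nm.

285 nm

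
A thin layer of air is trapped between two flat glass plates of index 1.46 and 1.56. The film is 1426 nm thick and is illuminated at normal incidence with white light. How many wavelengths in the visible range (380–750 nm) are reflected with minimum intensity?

Ray reflecting at the top interface goes from n = 1.46 toward n = 1.0: no phase shift.
At the lower boundary (n = 1.0 to n = 1.56) the reflected ray undergoes a half-wave phase shift.
Net: one phase inversion between the two reflected rays.
So the condition for destructive reflection is 2 n t = m λ.
λ = 2 n t / m = 2852 / m nm.
m=3: 951 nm (IR); m=4: 713 nm (visible); m=5: 570 nm (visible); m=6: 475 nm (visible); m=7: 407 nm (visible); m=8: 357 nm (UV).

4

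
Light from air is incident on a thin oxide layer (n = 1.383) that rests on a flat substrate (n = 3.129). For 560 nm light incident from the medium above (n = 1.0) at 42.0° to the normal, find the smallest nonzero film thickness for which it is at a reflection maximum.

231 nm

At the upper boundary (n = 1.0 to n = 1.383) the reflected ray undergoes a half-wave phase shift.
At the lower boundary (n = 1.383 to n = 3.129) the reflected ray undergoes a half-wave phase shift.
Net: no relative phase inversion (both shifts match).
For strong reflection here: 2 n t cos θ_r = m λ.
Snell's law: 1.0 sin 42.0° = 1.383 sin θ_r → sin θ_r = 0.484, cos θ_r = 0.875.
Minimum nonzero at m = 1: t = λ / (2 n cos θ_r) = 560 / (2 × 1.383 × 0.875) = 231 nm.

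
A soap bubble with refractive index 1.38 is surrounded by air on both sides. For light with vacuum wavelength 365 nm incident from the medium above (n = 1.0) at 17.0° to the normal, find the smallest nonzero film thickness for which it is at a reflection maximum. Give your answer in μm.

0.0677 μm

Ray reflecting at the top interface goes from n = 1.0 toward n = 1.38: a half-wave phase shift.
At the lower boundary (n = 1.38 to n = 1.0) the reflected ray undergoes no phase shift.
Net: one phase inversion between the two reflected rays.
For strong reflection here: 2 n t cos θ_r = (m + ½) λ.
Snell's law: 1.0 sin 17.0° = 1.38 sin θ_r → sin θ_r = 0.212, cos θ_r = 0.977.
Minimum at m = 0: t = λ / (4 n cos θ_r) = 365 / (4 × 1.38 × 0.977) = 67.7 nm.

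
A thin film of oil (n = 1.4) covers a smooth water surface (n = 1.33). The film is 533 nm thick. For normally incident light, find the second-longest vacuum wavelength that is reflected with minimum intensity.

Ray reflecting at the top interface goes from n = 1.0 toward n = 1.4: a half-wave phase shift.
At the lower boundary (n = 1.4 to n = 1.33) the reflected ray undergoes no phase shift.
Net: one phase inversion between the two reflected rays.
For weak reflection here: 2 n t = m λ.
λ = 2 n t / m. The second-longest wavelength is m = 2: λ = 2 × 1.4 × 533 / 2.00 = 746 nm.

746 nm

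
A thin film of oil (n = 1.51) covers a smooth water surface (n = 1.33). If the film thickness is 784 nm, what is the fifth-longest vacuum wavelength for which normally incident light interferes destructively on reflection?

474 nm

At the upper boundary (n = 1.0 to n = 1.51) the reflected ray undergoes a half-wave phase shift.
At the lower boundary (n = 1.51 to n = 1.33) the reflected ray undergoes no phase shift.
Exactly one π shift → a net half-wave offset.
For minimum reflection here: 2 n t = m λ.
λ = 2 n t / m. The fifth-longest wavelength is m = 5: λ = 2 × 1.51 × 784 / 5.00 = 474 nm.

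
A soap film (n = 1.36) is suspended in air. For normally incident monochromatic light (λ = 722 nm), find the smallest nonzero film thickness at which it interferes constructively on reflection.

133 nm

Top surface (1.0 → 1.36): reflection off a higher-index medium gives a half-wave phase shift.
Bottom surface (1.36 → 1.0): reflection off a lower-index medium gives no phase shift.
Exactly one π shift → a net half-wave offset.
So the condition for constructive reflection is 2 n t = (m + ½) λ.
Minimum at m = 0: t = λ / (4 n) = 722 / (4 × 1.36) = 133 nm.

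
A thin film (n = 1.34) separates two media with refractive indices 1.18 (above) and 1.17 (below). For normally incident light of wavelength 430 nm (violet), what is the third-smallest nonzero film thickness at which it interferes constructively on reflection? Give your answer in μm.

Ray reflecting at the top interface goes from n = 1.18 toward n = 1.34: a half-wave phase shift.
Bottom surface (1.34 → 1.17): reflection off a lower-index medium gives no phase shift.
The two reflections differ by half a wavelength.
With one net inversion, constructive interference in reflection requires 2 n t = (m + ½) λ.
The third-smallest nonzero thickness corresponds to m = 2: t = (m + ½) λ / (2 n) = 2.50 × 430 / (2 × 1.34) = 401 nm.

0.401 μm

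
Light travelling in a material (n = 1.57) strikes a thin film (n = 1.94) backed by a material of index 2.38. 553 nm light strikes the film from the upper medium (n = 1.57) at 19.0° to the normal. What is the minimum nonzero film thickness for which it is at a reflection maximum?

Ray reflecting at the top interface goes from n = 1.57 toward n = 1.94: a half-wave phase shift.
Bottom surface (1.94 → 2.38): reflection off a higher-index medium gives a half-wave phase shift.
Zero or two π shifts → no net half-wave offset.
With no net inversion, constructive interference in reflection requires 2 n t cos θ_r = m λ.
Snell's law: 1.57 sin 19.0° = 1.94 sin θ_r → sin θ_r = 0.263, cos θ_r = 0.965.
Minimum nonzero at m = 1: t = λ / (2 n cos θ_r) = 553 / (2 × 1.94 × 0.965) = 148 nm.

148 nm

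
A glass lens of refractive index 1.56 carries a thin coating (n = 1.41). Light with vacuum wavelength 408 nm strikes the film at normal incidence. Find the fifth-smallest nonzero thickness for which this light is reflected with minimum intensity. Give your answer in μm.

Ray reflecting at the top interface goes from n = 1.0 toward n = 1.41: a half-wave phase shift.
Bottom surface (1.41 → 1.56): reflection off a higher-index medium gives a half-wave phase shift.
Net: no relative phase inversion (both shifts match).
With no net inversion, destructive interference in reflection requires 2 n t = (m + ½) λ.
The fifth-smallest nonzero thickness corresponds to m = 4: t = (m + ½) λ / (2 n) = 4.50 × 408 / (2 × 1.41) = 651 nm.

0.651 μm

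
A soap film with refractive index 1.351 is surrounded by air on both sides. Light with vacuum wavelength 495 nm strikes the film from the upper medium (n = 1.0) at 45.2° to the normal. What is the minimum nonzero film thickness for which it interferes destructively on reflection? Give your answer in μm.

0.215 μm

Top surface (1.0 → 1.351): reflection off a higher-index medium gives a half-wave phase shift.
Bottom surface (1.351 → 1.0): reflection off a lower-index medium gives no phase shift.
Exactly one π shift → a net half-wave offset.
With one net inversion, destructive interference in reflection requires 2 n t cos θ_r = m λ.
Snell's law: 1.0 sin 45.2° = 1.351 sin θ_r → sin θ_r = 0.525, cos θ_r = 0.851.
Minimum nonzero at m = 1: t = λ / (2 n cos θ_r) = 495 / (2 × 1.351 × 0.851) = 215 nm.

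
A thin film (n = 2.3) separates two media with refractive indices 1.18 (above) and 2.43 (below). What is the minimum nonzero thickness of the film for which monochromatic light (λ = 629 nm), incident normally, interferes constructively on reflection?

137 nm

Top surface (1.18 → 2.3): reflection off a higher-index medium gives a half-wave phase shift.
At the lower boundary (n = 2.3 to n = 2.43) the reflected ray undergoes a half-wave phase shift.
The two reflections carry the same phase change, so no net offset.
For maximum reflection here: 2 n t = m λ.
Minimum nonzero at m = 1: t = λ / (2 n) = 629 / (2 × 2.3) = 137 nm.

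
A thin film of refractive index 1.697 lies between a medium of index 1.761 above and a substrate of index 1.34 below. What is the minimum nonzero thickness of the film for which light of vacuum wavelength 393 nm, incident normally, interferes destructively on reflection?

57.9 nm

Top surface (1.761 → 1.697): reflection off a lower-index medium gives no phase shift.
Bottom surface (1.697 → 1.34): reflection off a lower-index medium gives no phase shift.
The two reflections carry the same phase change, so no net offset.
For weak reflection here: 2 n t = (m + ½) λ.
Minimum at m = 0: t = λ / (4 n) = 393 / (4 × 1.697) = 57.9 nm.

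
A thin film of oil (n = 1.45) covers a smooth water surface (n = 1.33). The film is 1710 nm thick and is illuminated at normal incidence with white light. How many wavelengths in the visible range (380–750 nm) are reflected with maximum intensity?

Top surface (1.0 → 1.45): reflection off a higher-index medium gives a half-wave phase shift.
Bottom surface (1.45 → 1.33): reflection off a lower-index medium gives no phase shift.
Net: one phase inversion between the two reflected rays.
So the condition for constructive reflection is 2 n t = (m + ½) λ.
λ = 2 n t / (m + ½) = 4959 / (m + ½) nm.
m=6: 763 nm (IR); m=7: 661 nm (visible); m=8: 583 nm (visible); m=9: 522 nm (visible); m=10: 472 nm (visible); m=11: 431 nm (visible); m=12: 397 nm (visible); m=13: 367 nm (UV).

6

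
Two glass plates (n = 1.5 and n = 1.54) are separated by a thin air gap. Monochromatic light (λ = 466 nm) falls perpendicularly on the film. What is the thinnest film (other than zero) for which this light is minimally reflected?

Ray reflecting at the top interface goes from n = 1.5 toward n = 1.0: no phase shift.
At the lower boundary (n = 1.0 to n = 1.54) the reflected ray undergoes a half-wave phase shift.
Net: one phase inversion between the two reflected rays.
So the condition for destructive reflection is 2 n t = m λ.
Minimum nonzero at m = 1: t = λ / (2 n) = 466 / (2 × 1.0) = 233 nm.

233 nm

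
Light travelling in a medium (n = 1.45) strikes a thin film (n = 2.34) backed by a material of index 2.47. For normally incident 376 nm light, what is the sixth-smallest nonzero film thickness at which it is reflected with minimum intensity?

Ray reflecting at the top interface goes from n = 1.45 toward n = 2.34: a half-wave phase shift.
Ray reflecting at the bottom interface goes from n = 2.34 toward n = 2.47: a half-wave phase shift.
Zero or two π shifts → no net half-wave offset.
For dark reflection here: 2 n t = (m + ½) λ.
The sixth-smallest nonzero thickness corresponds to m = 5: t = (m + ½) λ / (2 n) = 5.50 × 376 / (2 × 2.34) = 442 nm.

442 nm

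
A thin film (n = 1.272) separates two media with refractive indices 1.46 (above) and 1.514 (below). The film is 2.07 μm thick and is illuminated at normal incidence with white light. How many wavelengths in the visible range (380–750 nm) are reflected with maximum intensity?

7

Ray reflecting at the top interface goes from n = 1.46 toward n = 1.272: no phase shift.
Bottom surface (1.272 → 1.514): reflection off a higher-index medium gives a half-wave phase shift.
Exactly one π shift → a net half-wave offset.
So the condition for constructive reflection is 2 n t = (m + ½) λ.
λ = 2 n t / (m + ½) = 5266 / (m + ½) nm.
m=6: 810 nm (IR); m=7: 702 nm (visible); m=8: 620 nm (visible); m=9: 554 nm (visible); m=10: 502 nm (visible); m=11: 458 nm (visible); m=12: 421 nm (visible); m=13: 390 nm (visible); m=14: 363 nm (UV).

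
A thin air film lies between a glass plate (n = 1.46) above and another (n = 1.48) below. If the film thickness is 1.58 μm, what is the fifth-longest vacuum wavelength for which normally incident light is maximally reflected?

702 nm

At the upper boundary (n = 1.46 to n = 1.0) the reflected ray undergoes no phase shift.
Bottom surface (1.0 → 1.48): reflection off a higher-index medium gives a half-wave phase shift.
The two reflections differ by half a wavelength.
For bright reflection here: 2 n t = (m + ½) λ.
λ = 2 n t / (m + ½). The fifth-longest wavelength is m = 4: λ = 2 × 1.0 × 1580 / 4.50 = 702 nm.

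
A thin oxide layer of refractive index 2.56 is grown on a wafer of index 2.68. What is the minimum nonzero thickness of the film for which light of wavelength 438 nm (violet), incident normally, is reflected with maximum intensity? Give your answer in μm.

Ray reflecting at the top interface goes from n = 1.0 toward n = 2.56: a half-wave phase shift.
At the lower boundary (n = 2.56 to n = 2.68) the reflected ray undergoes a half-wave phase shift.
Zero or two π shifts → no net half-wave offset.
So the condition for constructive reflection is 2 n t = m λ.
Minimum nonzero at m = 1: t = λ / (2 n) = 438 / (2 × 2.56) = 85.5 nm.

0.0855 μm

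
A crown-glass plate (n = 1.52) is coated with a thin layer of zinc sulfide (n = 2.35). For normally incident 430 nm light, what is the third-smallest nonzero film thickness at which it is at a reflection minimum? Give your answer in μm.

0.274 μm

Top surface (1.0 → 2.35): reflection off a higher-index medium gives a half-wave phase shift.
Ray reflecting at the bottom interface goes from n = 2.35 toward n = 1.52: no phase shift.
Exactly one π shift → a net half-wave offset.
With one net inversion, destructive interference in reflection requires 2 n t = m λ.
The third-smallest nonzero thickness corresponds to m = 3: t = m λ / (2 n) = 3.00 × 430 / (2 × 2.35) = 274 nm.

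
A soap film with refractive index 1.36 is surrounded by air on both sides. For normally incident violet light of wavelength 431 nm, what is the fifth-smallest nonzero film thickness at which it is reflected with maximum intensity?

Ray reflecting at the top interface goes from n = 1.0 toward n = 1.36: a half-wave phase shift.
Ray reflecting at the bottom interface goes from n = 1.36 toward n = 1.0: no phase shift.
The two reflections differ by half a wavelength.
So the condition for constructive reflection is 2 n t = (m + ½) λ.
The fifth-smallest nonzero thickness corresponds to m = 4: t = (m + ½) λ / (2 n) = 4.50 × 431 / (2 × 1.36) = 713 nm.

713 nm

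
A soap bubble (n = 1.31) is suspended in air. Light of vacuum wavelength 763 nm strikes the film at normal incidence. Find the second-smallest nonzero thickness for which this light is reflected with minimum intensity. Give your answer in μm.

0.582 μm

At the upper boundary (n = 1.0 to n = 1.31) the reflected ray undergoes a half-wave phase shift.
Bottom surface (1.31 → 1.0): reflection off a lower-index medium gives no phase shift.
Exactly one π shift → a net half-wave offset.
For dark reflection here: 2 n t = m λ.
The second-smallest nonzero thickness corresponds to m = 2: t = m λ / (2 n) = 2.00 × 763 / (2 × 1.31) = 582 nm.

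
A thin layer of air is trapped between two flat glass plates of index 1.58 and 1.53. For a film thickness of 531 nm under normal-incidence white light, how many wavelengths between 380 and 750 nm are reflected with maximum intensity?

Ray reflecting at the top interface goes from n = 1.58 toward n = 1.0: no phase shift.
Ray reflecting at the bottom interface goes from n = 1.0 toward n = 1.53: a half-wave phase shift.
The two reflections differ by half a wavelength.
With one net inversion, constructive interference in reflection requires 2 n t = (m + ½) λ.
λ = 2 n t / (m + ½) = 1062 / (m + ½) nm.
m=0: 2124 nm (IR); m=1: 708 nm (visible); m=2: 425 nm (visible); m=3: 303 nm (UV).

2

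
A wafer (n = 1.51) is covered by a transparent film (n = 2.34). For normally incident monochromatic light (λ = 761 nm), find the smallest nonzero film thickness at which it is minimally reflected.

163 nm

At the upper boundary (n = 1.0 to n = 2.34) the reflected ray undergoes a half-wave phase shift.
Bottom surface (2.34 → 1.51): reflection off a lower-index medium gives no phase shift.
The two reflections differ by half a wavelength.
So the condition for destructive reflection is 2 n t = m λ.
Minimum nonzero at m = 1: t = λ / (2 n) = 761 / (2 × 2.34) = 163 nm.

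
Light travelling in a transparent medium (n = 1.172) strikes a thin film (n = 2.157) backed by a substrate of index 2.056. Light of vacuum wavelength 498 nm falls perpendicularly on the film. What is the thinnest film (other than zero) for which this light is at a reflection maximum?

Top surface (1.172 → 2.157): reflection off a higher-index medium gives a half-wave phase shift.
At the lower boundary (n = 2.157 to n = 2.056) the reflected ray undergoes no phase shift.
Net: one phase inversion between the two reflected rays.
With one net inversion, constructive interference in reflection requires 2 n t = (m + ½) λ.
Minimum at m = 0: t = λ / (4 n) = 498 / (4 × 2.157) = 57.7 nm.

57.7 nm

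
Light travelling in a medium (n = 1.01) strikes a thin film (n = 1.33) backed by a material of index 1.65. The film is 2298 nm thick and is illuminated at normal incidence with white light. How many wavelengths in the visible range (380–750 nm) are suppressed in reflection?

8

Top surface (1.01 → 1.33): reflection off a higher-index medium gives a half-wave phase shift.
Bottom surface (1.33 → 1.65): reflection off a higher-index medium gives a half-wave phase shift.
Net: no relative phase inversion (both shifts match).
So the condition for destructive reflection is 2 n t = (m + ½) λ.
λ = 2 n t / (m + ½) = 6113 / (m + ½) nm.
m=7: 815 nm (IR); m=8: 719 nm (visible); m=9: 643 nm (visible); m=10: 582 nm (visible); m=11: 532 nm (visible); m=12: 489 nm (visible); m=13: 453 nm (visible); m=14: 422 nm (visible); m=15: 394 nm (visible); m=16: 370 nm (UV).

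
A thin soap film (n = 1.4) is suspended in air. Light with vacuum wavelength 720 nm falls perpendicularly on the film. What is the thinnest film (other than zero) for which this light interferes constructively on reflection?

129 nm

Top surface (1.0 → 1.4): reflection off a higher-index medium gives a half-wave phase shift.
Ray reflecting at the bottom interface goes from n = 1.4 toward n = 1.0: no phase shift.
Exactly one π shift → a net half-wave offset.
For strong reflection here: 2 n t = (m + ½) λ.
Minimum at m = 0: t = λ / (4 n) = 720 / (4 × 1.4) = 129 nm.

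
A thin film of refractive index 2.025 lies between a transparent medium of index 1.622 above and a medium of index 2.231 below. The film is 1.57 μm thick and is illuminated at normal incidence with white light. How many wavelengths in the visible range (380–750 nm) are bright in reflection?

Top surface (1.622 → 2.025): reflection off a higher-index medium gives a half-wave phase shift.
Bottom surface (2.025 → 2.231): reflection off a higher-index medium gives a half-wave phase shift.
Net: no relative phase inversion (both shifts match).
For strong reflection here: 2 n t = m λ.
λ = 2 n t / m = 6359 / m nm.
m=8: 795 nm (IR); m=9: 707 nm (visible); m=10: 636 nm (visible); m=11: 578 nm (visible); m=12: 530 nm (visible); m=13: 489 nm (visible); m=14: 454 nm (visible); m=15: 424 nm (visible); m=16: 397 nm (visible); m=17: 374 nm (UV).

8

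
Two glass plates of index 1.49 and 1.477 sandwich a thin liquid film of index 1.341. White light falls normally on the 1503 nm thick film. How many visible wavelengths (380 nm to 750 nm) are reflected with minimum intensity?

Top surface (1.49 → 1.341): reflection off a lower-index medium gives no phase shift.
Bottom surface (1.341 → 1.477): reflection off a higher-index medium gives a half-wave phase shift.
The two reflections differ by half a wavelength.
With one net inversion, destructive interference in reflection requires 2 n t = m λ.
λ = 2 n t / m = 4031 / m nm.
m=5: 806 nm (IR); m=6: 672 nm (visible); m=7: 576 nm (visible); m=8: 504 nm (visible); m=9: 448 nm (visible); m=10: 403 nm (visible); m=11: 366 nm (UV).

5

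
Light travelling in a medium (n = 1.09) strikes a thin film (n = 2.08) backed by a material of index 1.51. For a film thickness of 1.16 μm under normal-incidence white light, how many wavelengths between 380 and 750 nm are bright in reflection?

7

At the upper boundary (n = 1.09 to n = 2.08) the reflected ray undergoes a half-wave phase shift.
At the lower boundary (n = 2.08 to n = 1.51) the reflected ray undergoes no phase shift.
The two reflections differ by half a wavelength.
With one net inversion, constructive interference in reflection requires 2 n t = (m + ½) λ.
λ = 2 n t / (m + ½) = 4826 / (m + ½) nm.
m=5: 877 nm (IR); m=6: 742 nm (visible); m=7: 643 nm (visible); m=8: 568 nm (visible); m=9: 508 nm (visible); m=10: 460 nm (visible); m=11: 420 nm (visible); m=12: 386 nm (visible); m=13: 357 nm (UV).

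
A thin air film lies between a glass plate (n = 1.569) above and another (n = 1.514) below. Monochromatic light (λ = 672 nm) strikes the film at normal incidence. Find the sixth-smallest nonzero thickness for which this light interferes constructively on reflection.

Ray reflecting at the top interface goes from n = 1.569 toward n = 1.0: no phase shift.
At the lower boundary (n = 1.0 to n = 1.514) the reflected ray undergoes a half-wave phase shift.
The two reflections differ by half a wavelength.
With one net inversion, constructive interference in reflection requires 2 n t = (m + ½) λ.
The sixth-smallest nonzero thickness corresponds to m = 5: t = (m + ½) λ / (2 n) = 5.50 × 672 / (2 × 1.0) = 1848 nm.

1848 nm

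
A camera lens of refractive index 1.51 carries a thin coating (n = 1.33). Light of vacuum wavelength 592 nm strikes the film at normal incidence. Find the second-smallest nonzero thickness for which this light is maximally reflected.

Top surface (1.0 → 1.33): reflection off a higher-index medium gives a half-wave phase shift.
Ray reflecting at the bottom interface goes from n = 1.33 toward n = 1.51: a half-wave phase shift.
Zero or two π shifts → no net half-wave offset.
For strong reflection here: 2 n t = m λ.
The second-smallest nonzero thickness corresponds to m = 2: t = m λ / (2 n) = 2.00 × 592 / (2 × 1.33) = 445 nm.

445 nm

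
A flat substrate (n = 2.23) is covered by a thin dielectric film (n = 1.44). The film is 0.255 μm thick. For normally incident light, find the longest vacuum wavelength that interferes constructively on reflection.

Top surface (1.0 → 1.44): reflection off a higher-index medium gives a half-wave phase shift.
Bottom surface (1.44 → 2.23): reflection off a higher-index medium gives a half-wave phase shift.
The two reflections carry the same phase change, so no net offset.
So the condition for constructive reflection is 2 n t = m λ.
λ = 2 n t / m. The longest wavelength is m = 1: λ = 2 × 1.44 × 255 / 1.00 = 734 nm.

734 nm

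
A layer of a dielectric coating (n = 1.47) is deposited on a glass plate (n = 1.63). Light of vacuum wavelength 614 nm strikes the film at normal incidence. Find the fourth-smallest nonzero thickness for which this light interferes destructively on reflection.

At the upper boundary (n = 1.0 to n = 1.47) the reflected ray undergoes a half-wave phase shift.
At the lower boundary (n = 1.47 to n = 1.63) the reflected ray undergoes a half-wave phase shift.
Zero or two π shifts → no net half-wave offset.
With no net inversion, destructive interference in reflection requires 2 n t = (m + ½) λ.
The fourth-smallest nonzero thickness corresponds to m = 3: t = (m + ½) λ / (2 n) = 3.50 × 614 / (2 × 1.47) = 731 nm.

731 nm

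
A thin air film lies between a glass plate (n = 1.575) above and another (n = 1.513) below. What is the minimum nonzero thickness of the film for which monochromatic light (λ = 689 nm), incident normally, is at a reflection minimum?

Top surface (1.575 → 1.0): reflection off a lower-index medium gives no phase shift.
At the lower boundary (n = 1.0 to n = 1.513) the reflected ray undergoes a half-wave phase shift.
The two reflections differ by half a wavelength.
For dark reflection here: 2 n t = m λ.
Minimum nonzero at m = 1: t = λ / (2 n) = 689 / (2 × 1.0) = 345 nm.

345 nm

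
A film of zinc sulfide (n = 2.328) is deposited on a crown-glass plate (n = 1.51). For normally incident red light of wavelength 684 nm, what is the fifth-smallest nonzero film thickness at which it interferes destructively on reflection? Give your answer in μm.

0.735 μm

At the upper boundary (n = 1.0 to n = 2.328) the reflected ray undergoes a half-wave phase shift.
Bottom surface (2.328 → 1.51): reflection off a lower-index medium gives no phase shift.
The two reflections differ by half a wavelength.
So the condition for destructive reflection is 2 n t = m λ.
The fifth-smallest nonzero thickness corresponds to m = 5: t = m λ / (2 n) = 5.00 × 684 / (2 × 2.328) = 735 nm.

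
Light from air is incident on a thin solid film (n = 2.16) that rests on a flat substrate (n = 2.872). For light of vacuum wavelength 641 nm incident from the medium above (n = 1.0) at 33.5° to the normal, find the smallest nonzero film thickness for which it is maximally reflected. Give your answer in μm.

Top surface (1.0 → 2.16): reflection off a higher-index medium gives a half-wave phase shift.
Ray reflecting at the bottom interface goes from n = 2.16 toward n = 2.872: a half-wave phase shift.
Net: no relative phase inversion (both shifts match).
With no net inversion, constructive interference in reflection requires 2 n t cos θ_r = m λ.
Snell's law: 1.0 sin 33.5° = 2.16 sin θ_r → sin θ_r = 0.256, cos θ_r = 0.967.
Minimum nonzero at m = 1: t = λ / (2 n cos θ_r) = 641 / (2 × 2.16 × 0.967) = 153 nm.

0.153 μm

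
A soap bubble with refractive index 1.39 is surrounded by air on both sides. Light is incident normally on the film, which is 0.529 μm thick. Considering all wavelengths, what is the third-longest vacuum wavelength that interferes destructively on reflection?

490 nm

Top surface (1.0 → 1.39): reflection off a higher-index medium gives a half-wave phase shift.
Ray reflecting at the bottom interface goes from n = 1.39 toward n = 1.0: no phase shift.
Net: one phase inversion between the two reflected rays.
For dark reflection here: 2 n t = m λ.
λ = 2 n t / m. The third-longest wavelength is m = 3: λ = 2 × 1.39 × 529 / 3.00 = 490 nm.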